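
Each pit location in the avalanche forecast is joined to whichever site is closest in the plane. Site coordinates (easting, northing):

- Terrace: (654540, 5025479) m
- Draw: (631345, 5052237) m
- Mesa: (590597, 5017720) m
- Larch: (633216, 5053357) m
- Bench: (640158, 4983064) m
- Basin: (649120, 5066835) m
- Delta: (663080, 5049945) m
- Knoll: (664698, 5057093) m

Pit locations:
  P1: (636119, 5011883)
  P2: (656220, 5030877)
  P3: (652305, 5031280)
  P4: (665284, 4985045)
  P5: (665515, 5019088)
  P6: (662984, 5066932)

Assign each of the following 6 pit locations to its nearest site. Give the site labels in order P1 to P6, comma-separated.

Terrace, Terrace, Terrace, Bench, Terrace, Knoll

P1 → Terrace (d²=524184457.00)
P2 → Terrace (d²=31960804.00)
P3 → Terrace (d²=38646826.00)
P4 → Bench (d²=635240237.00)
P5 → Terrace (d²=161295506.00)
P6 → Knoll (d²=99743717.00)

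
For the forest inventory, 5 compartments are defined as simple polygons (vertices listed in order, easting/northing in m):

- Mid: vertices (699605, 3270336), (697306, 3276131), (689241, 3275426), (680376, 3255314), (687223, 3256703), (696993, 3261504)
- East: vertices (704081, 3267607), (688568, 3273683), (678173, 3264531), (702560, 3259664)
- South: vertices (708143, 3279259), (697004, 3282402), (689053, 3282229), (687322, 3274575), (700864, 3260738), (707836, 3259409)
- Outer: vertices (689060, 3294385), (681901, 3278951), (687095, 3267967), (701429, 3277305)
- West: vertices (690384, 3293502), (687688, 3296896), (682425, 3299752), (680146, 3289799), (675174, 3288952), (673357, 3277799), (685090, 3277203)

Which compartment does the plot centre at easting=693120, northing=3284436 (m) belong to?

Cast a ray rightward from (693120, 3284436). For each polygon, the edges (by vertex number in listed order) whose endpoints lie on opposite sides of northing = 3284436, where each meets that height, and whether that is right or left of the point:
Mid: no edge straddles that height → 0 crossings.
East: no edge straddles that height → 0 crossings.
South: no edge straddles that height → 0 crossings.
Outer: 1–2 at easting≈684445.2 (left), 4–1 at easting≈696264.9 (right) → 1 crossing.
West: 5–6 at easting≈674438.3 (left), 7–1 at easting≈687439.3 (left) → 0 crossings.
Only Outer has an odd count, so the point is inside Outer.

Outer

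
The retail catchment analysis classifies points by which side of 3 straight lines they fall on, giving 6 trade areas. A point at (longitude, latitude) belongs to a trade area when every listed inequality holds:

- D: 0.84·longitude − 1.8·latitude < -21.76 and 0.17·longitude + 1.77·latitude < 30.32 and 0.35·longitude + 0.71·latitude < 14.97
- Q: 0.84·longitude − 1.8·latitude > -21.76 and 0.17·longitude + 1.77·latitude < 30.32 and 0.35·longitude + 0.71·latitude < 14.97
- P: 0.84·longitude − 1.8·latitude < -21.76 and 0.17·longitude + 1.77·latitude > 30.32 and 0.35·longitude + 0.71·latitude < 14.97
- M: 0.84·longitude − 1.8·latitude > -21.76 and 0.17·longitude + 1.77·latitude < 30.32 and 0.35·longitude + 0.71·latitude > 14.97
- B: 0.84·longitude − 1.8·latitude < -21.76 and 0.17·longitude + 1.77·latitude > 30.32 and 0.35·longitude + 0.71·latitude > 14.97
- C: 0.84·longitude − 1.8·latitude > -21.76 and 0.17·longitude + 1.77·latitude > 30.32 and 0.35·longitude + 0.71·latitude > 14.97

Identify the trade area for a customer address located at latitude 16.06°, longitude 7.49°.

D

0.84·7.49 − 1.8·16.06 = -22.616, which is < -21.76
0.17·7.49 + 1.77·16.06 = 29.699, which is < 30.32
0.35·7.49 + 0.71·16.06 = 14.024, which is < 14.97
This sign pattern matches D.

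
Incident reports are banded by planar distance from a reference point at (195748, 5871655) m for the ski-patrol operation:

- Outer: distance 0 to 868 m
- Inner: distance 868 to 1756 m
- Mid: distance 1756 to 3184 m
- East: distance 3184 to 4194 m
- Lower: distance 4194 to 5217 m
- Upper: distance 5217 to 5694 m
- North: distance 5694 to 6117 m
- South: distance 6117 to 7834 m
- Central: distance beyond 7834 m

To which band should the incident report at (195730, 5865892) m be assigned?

Distance = √((195730−195748)² + (5865892−5871655)²) = √(324.000 + 33212169.000) = 5763.028 m.
5694 ≤ 5763.028 < 6117 → North.

North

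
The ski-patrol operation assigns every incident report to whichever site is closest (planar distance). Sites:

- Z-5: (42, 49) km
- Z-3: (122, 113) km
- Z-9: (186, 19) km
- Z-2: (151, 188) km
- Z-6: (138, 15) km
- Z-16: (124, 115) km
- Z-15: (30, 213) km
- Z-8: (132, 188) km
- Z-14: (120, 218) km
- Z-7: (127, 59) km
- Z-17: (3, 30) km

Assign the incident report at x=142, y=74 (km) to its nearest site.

Squared distances to each site:
Z-5: 10625.000; Z-3: 1921.000; Z-9: 4961.000; Z-2: 13077.000; Z-6: 3497.000; Z-16: 2005.000; Z-15: 31865.000; Z-8: 13096.000; Z-14: 21220.000; Z-7: 450.000; Z-17: 21257.000.
Minimum at Z-7.

Z-7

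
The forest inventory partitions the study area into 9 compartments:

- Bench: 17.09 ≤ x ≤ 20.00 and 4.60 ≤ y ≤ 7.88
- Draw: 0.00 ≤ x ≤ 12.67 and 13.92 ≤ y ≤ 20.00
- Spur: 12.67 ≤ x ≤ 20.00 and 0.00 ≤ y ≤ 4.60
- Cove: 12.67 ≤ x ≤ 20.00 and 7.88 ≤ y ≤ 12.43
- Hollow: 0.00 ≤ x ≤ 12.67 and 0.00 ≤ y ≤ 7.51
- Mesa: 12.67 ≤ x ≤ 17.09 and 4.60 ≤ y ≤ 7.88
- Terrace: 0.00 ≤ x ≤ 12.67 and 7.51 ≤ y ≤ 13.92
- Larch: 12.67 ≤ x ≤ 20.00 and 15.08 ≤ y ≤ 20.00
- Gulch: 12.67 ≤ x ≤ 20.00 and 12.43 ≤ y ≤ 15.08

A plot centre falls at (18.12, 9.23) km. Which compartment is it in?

The point has x = 18.12 and y = 9.23.
Only Cove satisfies 12.67 ≤ x ≤ 20.00 and 7.88 ≤ y ≤ 12.43.

Cove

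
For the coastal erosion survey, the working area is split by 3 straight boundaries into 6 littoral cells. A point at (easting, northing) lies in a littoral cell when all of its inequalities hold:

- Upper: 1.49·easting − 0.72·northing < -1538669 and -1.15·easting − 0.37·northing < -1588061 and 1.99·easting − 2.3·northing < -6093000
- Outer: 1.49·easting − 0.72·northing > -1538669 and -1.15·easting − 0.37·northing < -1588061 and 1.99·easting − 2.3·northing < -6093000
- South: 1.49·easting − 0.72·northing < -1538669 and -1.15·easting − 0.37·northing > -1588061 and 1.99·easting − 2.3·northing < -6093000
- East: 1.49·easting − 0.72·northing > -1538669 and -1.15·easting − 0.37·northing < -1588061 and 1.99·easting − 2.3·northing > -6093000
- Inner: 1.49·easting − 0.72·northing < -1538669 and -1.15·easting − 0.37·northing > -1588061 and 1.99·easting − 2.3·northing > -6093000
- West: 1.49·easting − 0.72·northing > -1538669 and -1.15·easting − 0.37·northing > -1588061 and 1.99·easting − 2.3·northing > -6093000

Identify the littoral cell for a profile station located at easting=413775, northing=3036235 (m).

Upper

1.49·413775 − 0.72·3036235 = -1569564.450, which is < -1538669
-1.15·413775 − 0.37·3036235 = -1599248.200, which is < -1588061
1.99·413775 − 2.3·3036235 = -6159928.250, which is < -6093000
This sign pattern matches Upper.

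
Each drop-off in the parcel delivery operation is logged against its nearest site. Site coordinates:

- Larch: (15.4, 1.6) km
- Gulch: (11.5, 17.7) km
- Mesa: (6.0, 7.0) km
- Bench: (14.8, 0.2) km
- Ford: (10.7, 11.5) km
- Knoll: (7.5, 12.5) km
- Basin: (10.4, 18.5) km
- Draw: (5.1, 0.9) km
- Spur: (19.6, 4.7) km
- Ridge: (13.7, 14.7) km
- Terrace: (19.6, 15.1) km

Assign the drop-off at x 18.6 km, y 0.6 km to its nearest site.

Larch

Squared distances to each site:
Larch: 11.240; Gulch: 342.820; Mesa: 199.720; Bench: 14.600; Ford: 181.220; Knoll: 264.820; Basin: 387.650; Draw: 182.340; Spur: 17.810; Ridge: 222.820; Terrace: 211.250.
Minimum at Larch.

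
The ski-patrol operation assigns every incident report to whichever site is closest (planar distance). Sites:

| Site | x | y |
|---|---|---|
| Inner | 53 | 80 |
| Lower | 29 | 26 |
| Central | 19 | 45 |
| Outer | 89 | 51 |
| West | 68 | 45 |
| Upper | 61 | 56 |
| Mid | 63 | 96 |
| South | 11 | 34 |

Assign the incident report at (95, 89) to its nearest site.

Squared distances to each site:
Inner: 1845.000; Lower: 8325.000; Central: 7712.000; Outer: 1480.000; West: 2665.000; Upper: 2245.000; Mid: 1073.000; South: 10081.000.
Minimum at Mid.

Mid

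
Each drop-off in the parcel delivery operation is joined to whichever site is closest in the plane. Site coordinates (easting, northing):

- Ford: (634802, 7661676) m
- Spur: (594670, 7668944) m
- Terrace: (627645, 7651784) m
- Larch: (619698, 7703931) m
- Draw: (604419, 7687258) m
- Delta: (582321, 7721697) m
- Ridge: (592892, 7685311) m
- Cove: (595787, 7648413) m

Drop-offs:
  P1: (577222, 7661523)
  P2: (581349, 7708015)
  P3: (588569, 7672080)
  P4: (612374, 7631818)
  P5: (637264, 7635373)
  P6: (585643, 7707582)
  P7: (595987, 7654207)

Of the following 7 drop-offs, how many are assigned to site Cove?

P1 → Spur
P2 → Delta
P3 → Spur
P4 → Cove
P5 → Terrace
P6 → Delta
P7 → Cove
2 of the 7 go to Cove.

2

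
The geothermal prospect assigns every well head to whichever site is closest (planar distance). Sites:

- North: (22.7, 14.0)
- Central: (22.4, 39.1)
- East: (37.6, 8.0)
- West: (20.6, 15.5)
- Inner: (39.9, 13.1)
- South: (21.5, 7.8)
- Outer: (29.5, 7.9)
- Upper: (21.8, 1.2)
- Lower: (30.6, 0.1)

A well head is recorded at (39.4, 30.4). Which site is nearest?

Inner

Squared distances to each site:
North: 547.850; Central: 364.690; East: 505.000; West: 575.450; Inner: 299.540; South: 831.170; Outer: 604.260; Upper: 1162.400; Lower: 995.530.
Minimum at Inner.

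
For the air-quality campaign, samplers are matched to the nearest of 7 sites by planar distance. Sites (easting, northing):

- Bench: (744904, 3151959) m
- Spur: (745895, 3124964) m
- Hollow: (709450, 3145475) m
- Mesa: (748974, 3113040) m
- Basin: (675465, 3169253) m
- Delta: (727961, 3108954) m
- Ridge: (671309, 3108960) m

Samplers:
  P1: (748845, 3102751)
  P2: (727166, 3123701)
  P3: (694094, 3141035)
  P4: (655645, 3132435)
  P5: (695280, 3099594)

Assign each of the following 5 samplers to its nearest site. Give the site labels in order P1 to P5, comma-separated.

P1 → Mesa (d²=105880162.00)
P2 → Delta (d²=218106034.00)
P3 → Hollow (d²=255520336.00)
P4 → Ridge (d²=796436521.00)
P5 → Ridge (d²=662330797.00)

Mesa, Delta, Hollow, Ridge, Ridge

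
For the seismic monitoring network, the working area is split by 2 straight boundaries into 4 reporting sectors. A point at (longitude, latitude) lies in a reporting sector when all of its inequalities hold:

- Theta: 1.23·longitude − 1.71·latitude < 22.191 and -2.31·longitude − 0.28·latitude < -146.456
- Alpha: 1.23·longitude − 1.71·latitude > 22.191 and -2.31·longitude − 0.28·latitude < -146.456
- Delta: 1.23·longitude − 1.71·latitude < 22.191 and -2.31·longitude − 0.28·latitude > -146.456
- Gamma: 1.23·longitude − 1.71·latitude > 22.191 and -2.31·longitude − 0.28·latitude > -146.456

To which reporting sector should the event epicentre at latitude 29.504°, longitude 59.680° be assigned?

1.23·59.680 − 1.71·29.504 = 22.955, which is > 22.191
-2.31·59.680 − 0.28·29.504 = -146.122, which is > -146.456
This sign pattern matches Gamma.

Gamma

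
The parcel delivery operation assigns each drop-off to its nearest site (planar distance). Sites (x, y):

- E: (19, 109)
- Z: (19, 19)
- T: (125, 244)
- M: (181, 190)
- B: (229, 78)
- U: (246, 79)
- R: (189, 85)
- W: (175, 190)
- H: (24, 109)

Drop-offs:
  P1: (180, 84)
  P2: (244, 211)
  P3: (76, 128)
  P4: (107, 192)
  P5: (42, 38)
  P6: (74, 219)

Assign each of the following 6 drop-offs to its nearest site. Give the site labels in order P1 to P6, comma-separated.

R, M, H, T, Z, T

P1 → R (d²=82.00)
P2 → M (d²=4410.00)
P3 → H (d²=3065.00)
P4 → T (d²=3028.00)
P5 → Z (d²=890.00)
P6 → T (d²=3226.00)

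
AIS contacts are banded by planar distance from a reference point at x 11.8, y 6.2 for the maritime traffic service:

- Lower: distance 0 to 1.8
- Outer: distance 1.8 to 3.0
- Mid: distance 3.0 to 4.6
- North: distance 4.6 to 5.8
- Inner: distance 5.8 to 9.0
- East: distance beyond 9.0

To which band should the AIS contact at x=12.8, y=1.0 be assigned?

Distance = √((12.8−11.8)² + (1.0−6.2)²) = √(1.000 + 27.040) = 5.295.
4.6 ≤ 5.295 < 5.8 → North.

North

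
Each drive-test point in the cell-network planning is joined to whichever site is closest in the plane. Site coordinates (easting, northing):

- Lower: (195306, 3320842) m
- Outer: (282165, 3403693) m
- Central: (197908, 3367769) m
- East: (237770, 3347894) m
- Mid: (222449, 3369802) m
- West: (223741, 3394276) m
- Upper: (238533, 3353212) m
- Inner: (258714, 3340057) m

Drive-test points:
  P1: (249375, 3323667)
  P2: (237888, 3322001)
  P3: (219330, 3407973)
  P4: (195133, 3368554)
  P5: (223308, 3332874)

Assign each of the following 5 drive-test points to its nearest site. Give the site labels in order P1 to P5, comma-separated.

Inner, East, West, Central, East

P1 → Inner (d²=355849021.00)
P2 → East (d²=670461373.00)
P3 → West (d²=207064730.00)
P4 → Central (d²=8316850.00)
P5 → East (d²=434749844.00)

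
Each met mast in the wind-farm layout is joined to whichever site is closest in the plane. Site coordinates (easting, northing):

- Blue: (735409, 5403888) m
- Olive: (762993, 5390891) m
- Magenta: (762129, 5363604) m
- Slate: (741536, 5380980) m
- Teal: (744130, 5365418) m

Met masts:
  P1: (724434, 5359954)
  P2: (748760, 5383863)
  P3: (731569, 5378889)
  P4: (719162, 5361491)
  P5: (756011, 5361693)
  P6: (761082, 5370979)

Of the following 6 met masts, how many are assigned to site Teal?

P1 → Teal
P2 → Slate
P3 → Slate
P4 → Teal
P5 → Magenta
P6 → Magenta
2 of the 6 go to Teal.

2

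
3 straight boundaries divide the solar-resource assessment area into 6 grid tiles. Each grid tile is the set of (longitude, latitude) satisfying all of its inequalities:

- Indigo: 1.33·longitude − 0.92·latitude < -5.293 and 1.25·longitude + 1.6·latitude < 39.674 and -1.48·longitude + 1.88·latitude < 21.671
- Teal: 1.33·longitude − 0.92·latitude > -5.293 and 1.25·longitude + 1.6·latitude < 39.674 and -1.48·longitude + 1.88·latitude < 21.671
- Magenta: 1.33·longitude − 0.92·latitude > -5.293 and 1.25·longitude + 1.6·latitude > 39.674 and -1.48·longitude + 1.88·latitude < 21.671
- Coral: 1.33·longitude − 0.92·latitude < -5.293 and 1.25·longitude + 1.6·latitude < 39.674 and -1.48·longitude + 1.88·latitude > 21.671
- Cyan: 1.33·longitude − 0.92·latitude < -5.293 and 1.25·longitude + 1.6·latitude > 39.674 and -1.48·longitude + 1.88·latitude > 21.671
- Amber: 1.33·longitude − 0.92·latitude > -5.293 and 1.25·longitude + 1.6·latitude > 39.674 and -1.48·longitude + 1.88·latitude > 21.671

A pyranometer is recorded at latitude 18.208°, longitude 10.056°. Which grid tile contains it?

Magenta

1.33·10.056 − 0.92·18.208 = -3.377, which is > -5.293
1.25·10.056 + 1.6·18.208 = 41.703, which is > 39.674
-1.48·10.056 + 1.88·18.208 = 19.348, which is < 21.671
This sign pattern matches Magenta.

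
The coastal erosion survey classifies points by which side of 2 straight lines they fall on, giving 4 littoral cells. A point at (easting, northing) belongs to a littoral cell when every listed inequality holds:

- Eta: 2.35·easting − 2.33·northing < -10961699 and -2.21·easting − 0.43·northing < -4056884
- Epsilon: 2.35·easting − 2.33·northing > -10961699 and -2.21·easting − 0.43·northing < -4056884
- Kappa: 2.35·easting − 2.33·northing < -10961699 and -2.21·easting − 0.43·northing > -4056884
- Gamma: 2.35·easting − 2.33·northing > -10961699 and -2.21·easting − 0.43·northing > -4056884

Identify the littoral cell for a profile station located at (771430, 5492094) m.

Eta

2.35·771430 − 2.33·5492094 = -10983718.520, which is < -10961699
-2.21·771430 − 0.43·5492094 = -4066460.720, which is < -4056884
This sign pattern matches Eta.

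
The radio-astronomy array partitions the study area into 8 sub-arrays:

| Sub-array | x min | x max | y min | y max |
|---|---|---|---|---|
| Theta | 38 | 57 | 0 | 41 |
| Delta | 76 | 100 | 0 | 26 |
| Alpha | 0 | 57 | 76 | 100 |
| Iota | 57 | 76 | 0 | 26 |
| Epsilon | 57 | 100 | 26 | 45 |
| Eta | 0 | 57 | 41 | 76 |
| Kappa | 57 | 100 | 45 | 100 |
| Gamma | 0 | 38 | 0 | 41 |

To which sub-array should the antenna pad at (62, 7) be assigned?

Iota

The point has x = 62 and y = 7.
Only Iota satisfies 57 ≤ x ≤ 76 and 0 ≤ y ≤ 26.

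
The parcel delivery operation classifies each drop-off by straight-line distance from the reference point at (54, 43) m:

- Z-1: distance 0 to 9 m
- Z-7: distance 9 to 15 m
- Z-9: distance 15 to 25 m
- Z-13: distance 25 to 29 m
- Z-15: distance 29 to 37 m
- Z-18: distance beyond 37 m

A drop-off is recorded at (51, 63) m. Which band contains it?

Z-9

Distance = √((51−54)² + (63−43)²) = √(9.000 + 400.000) = 20.224 m.
15 ≤ 20.224 < 25 → Z-9.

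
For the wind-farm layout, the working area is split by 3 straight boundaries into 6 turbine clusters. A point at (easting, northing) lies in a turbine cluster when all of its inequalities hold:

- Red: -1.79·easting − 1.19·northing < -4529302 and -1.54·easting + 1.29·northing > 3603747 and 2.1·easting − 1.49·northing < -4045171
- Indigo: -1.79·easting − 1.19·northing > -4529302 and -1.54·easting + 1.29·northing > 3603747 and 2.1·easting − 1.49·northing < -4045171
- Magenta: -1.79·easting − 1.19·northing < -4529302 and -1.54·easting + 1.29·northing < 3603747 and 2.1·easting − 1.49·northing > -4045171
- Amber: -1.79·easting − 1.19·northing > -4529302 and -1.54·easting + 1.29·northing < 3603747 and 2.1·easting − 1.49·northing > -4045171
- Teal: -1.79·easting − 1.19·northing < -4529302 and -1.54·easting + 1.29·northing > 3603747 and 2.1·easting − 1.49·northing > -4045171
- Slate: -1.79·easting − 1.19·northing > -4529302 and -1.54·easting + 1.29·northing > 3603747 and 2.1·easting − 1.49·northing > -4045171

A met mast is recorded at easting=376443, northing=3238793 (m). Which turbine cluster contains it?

-1.79·376443 − 1.19·3238793 = -4527996.640, which is > -4529302
-1.54·376443 + 1.29·3238793 = 3598320.750, which is < 3603747
2.1·376443 − 1.49·3238793 = -4035271.270, which is > -4045171
This sign pattern matches Amber.

Amber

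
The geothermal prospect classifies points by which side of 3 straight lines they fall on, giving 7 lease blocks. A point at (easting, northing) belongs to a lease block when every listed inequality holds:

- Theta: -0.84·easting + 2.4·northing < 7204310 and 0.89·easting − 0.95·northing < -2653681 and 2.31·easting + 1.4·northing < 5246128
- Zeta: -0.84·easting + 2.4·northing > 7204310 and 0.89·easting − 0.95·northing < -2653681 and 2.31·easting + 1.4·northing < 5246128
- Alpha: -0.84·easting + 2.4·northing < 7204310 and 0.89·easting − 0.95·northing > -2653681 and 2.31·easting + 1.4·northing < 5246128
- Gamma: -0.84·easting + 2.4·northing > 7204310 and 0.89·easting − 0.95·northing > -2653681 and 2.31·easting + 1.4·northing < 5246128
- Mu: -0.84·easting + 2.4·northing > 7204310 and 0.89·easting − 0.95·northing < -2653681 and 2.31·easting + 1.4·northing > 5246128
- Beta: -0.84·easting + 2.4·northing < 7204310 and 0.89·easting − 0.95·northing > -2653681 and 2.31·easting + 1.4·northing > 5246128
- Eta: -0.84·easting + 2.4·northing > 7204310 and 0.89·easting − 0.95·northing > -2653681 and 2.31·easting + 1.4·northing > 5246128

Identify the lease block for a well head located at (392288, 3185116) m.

-0.84·392288 + 2.4·3185116 = 7314756.480, which is > 7204310
0.89·392288 − 0.95·3185116 = -2676723.880, which is < -2653681
2.31·392288 + 1.4·3185116 = 5365347.680, which is > 5246128
This sign pattern matches Mu.

Mu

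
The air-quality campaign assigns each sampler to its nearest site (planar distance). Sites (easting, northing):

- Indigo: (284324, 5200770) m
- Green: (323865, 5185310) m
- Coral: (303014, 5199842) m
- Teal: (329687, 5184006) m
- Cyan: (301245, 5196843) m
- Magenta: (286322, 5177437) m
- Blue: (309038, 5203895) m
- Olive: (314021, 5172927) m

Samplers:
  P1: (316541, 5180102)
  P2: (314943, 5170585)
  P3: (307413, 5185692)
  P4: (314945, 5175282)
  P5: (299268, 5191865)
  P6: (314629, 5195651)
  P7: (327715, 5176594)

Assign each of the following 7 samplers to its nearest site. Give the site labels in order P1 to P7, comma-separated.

P1 → Olive (d²=57831025.00)
P2 → Olive (d²=6335048.00)
P3 → Cyan (d²=162389025.00)
P4 → Olive (d²=6399801.00)
P5 → Cyan (d²=28689013.00)
P6 → Blue (d²=99222817.00)
P7 → Teal (d²=58826528.00)

Olive, Olive, Cyan, Olive, Cyan, Blue, Teal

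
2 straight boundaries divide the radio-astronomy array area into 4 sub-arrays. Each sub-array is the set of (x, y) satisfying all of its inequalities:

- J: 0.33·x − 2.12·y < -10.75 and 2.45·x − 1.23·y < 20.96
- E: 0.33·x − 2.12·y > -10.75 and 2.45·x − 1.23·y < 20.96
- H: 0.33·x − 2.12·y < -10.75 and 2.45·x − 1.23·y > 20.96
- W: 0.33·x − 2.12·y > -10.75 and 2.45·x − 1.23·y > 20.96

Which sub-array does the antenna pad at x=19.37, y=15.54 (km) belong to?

H

0.33·19.37 − 2.12·15.54 = -26.553, which is < -10.75
2.45·19.37 − 1.23·15.54 = 28.342, which is > 20.96
This sign pattern matches H.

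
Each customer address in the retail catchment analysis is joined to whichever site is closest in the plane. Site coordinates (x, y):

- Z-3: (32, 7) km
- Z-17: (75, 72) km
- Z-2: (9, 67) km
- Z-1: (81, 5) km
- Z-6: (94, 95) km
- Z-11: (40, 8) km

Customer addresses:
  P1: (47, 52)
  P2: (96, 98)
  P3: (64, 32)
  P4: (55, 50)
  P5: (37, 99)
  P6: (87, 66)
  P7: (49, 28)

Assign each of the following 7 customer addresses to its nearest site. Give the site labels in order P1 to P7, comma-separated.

P1 → Z-17 (d²=1184.00)
P2 → Z-6 (d²=13.00)
P3 → Z-1 (d²=1018.00)
P4 → Z-17 (d²=884.00)
P5 → Z-2 (d²=1808.00)
P6 → Z-17 (d²=180.00)
P7 → Z-11 (d²=481.00)

Z-17, Z-6, Z-1, Z-17, Z-2, Z-17, Z-11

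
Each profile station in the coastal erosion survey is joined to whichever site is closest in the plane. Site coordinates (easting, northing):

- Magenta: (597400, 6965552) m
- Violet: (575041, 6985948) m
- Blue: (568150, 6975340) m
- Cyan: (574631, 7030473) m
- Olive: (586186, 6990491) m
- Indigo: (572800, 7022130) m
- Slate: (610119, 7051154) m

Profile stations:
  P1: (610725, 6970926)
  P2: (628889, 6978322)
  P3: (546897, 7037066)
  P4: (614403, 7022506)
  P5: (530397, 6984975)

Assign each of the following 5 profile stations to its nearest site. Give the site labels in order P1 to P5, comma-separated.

Magenta, Magenta, Cyan, Slate, Blue

P1 → Magenta (d²=206435501.00)
P2 → Magenta (d²=1154630021.00)
P3 → Cyan (d²=812642405.00)
P4 → Slate (d²=839060560.00)
P5 → Blue (d²=1518122234.00)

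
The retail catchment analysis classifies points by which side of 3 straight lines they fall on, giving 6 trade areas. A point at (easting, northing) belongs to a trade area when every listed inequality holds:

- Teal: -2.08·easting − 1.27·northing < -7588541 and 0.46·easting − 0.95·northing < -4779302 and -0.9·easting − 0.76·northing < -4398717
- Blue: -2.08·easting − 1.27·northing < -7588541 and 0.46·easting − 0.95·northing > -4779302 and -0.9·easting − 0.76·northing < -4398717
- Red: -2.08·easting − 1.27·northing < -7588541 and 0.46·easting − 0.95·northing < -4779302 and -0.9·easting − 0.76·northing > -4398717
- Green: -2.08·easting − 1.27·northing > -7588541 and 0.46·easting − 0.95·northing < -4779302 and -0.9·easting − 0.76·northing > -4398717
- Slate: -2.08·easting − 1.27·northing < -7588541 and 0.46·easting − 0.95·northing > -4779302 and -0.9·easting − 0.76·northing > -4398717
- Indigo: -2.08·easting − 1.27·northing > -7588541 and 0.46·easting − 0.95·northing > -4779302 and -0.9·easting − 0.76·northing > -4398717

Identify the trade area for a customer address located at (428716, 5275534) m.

-2.08·428716 − 1.27·5275534 = -7591657.460, which is < -7588541
0.46·428716 − 0.95·5275534 = -4814547.940, which is < -4779302
-0.9·428716 − 0.76·5275534 = -4395250.240, which is > -4398717
This sign pattern matches Red.

Red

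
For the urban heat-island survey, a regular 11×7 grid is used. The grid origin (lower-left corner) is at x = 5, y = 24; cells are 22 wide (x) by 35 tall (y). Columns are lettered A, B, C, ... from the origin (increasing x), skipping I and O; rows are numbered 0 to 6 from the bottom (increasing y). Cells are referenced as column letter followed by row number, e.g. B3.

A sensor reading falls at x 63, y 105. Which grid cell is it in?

Column index: ⌊(63 − 5) / 22⌋ = ⌊2.636⌋ = 2 → column C
Row offset from origin: ⌊(105 − 24) / 35⌋ = ⌊2.314⌋ = 2 → row 2

C2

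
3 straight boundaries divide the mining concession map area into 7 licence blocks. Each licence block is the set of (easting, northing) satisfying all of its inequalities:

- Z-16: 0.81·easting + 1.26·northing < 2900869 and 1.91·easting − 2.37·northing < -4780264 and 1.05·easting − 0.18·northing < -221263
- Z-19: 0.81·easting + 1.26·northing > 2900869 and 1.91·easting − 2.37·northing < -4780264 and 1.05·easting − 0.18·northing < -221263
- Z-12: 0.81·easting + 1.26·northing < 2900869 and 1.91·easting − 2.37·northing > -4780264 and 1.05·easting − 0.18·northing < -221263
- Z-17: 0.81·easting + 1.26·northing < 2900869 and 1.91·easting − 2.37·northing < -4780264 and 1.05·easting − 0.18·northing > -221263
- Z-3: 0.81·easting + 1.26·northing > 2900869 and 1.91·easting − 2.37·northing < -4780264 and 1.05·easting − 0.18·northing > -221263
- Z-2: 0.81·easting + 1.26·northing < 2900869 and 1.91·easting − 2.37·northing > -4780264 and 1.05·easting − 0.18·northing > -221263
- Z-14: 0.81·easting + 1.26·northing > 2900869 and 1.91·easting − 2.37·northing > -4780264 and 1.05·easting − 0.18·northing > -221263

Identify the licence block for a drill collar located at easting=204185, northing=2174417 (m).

0.81·204185 + 1.26·2174417 = 2905155.270, which is > 2900869
1.91·204185 − 2.37·2174417 = -4763374.940, which is > -4780264
1.05·204185 − 0.18·2174417 = -177000.810, which is > -221263
This sign pattern matches Z-14.

Z-14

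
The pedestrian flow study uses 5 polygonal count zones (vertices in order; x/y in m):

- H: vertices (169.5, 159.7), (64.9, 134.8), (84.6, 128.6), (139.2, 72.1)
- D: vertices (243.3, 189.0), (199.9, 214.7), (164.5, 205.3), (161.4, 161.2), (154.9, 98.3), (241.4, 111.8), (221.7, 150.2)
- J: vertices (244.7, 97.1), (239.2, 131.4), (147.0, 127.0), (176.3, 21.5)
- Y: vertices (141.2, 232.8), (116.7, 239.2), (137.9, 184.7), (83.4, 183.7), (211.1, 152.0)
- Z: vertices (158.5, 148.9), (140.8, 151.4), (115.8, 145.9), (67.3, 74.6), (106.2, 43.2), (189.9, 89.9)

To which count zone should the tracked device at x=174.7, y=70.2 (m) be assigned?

Cast a ray rightward from (174.7, 70.2). For each polygon, the edges (by vertex number in listed order) whose endpoints lie on opposite sides of y = 70.2, where each meets that height, and whether that is right or left of the point:
H: no edge straddles that height → 0 crossings.
D: no edge straddles that height → 0 crossings.
J: 3–4 at x≈162.77 (left), 4–1 at x≈220.36 (right) → 1 crossing.
Y: no edge straddles that height → 0 crossings.
Z: 4–5 at x≈72.75 (left), 5–6 at x≈154.59 (left) → 0 crossings.
Only J has an odd count, so the point is inside J.

J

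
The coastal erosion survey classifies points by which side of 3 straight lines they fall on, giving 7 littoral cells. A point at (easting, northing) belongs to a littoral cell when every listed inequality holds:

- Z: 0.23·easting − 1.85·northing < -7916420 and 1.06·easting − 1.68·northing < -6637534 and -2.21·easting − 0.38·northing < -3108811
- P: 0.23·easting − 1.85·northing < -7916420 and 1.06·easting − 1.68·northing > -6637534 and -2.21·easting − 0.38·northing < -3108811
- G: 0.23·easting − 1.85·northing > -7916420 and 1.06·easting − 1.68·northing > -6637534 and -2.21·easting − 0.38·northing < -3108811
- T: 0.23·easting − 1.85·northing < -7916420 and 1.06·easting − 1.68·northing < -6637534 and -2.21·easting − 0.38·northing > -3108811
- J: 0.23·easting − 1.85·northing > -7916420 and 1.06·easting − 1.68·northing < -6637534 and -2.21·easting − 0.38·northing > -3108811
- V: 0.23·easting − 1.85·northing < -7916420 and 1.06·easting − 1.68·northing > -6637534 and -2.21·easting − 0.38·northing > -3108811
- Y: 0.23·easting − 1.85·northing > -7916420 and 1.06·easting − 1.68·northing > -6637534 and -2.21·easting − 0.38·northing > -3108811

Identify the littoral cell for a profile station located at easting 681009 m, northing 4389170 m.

0.23·681009 − 1.85·4389170 = -7963332.430, which is < -7916420
1.06·681009 − 1.68·4389170 = -6651936.060, which is < -6637534
-2.21·681009 − 0.38·4389170 = -3172914.490, which is < -3108811
This sign pattern matches Z.

Z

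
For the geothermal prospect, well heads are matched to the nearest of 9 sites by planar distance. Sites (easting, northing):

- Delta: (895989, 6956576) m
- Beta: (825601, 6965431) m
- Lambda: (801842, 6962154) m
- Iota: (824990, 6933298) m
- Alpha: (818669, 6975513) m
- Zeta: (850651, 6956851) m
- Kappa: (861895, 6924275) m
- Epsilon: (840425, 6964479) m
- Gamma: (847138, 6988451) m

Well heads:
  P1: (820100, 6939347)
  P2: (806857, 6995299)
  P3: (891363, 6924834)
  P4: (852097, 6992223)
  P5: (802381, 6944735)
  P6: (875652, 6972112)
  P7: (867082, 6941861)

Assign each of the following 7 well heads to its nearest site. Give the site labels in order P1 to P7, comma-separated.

Iota, Alpha, Kappa, Gamma, Lambda, Delta, Kappa

P1 → Iota (d²=60502501.00)
P2 → Alpha (d²=531009140.00)
P3 → Kappa (d²=868675505.00)
P4 → Gamma (d²=38819665.00)
P5 → Lambda (d²=303712082.00)
P6 → Delta (d²=654960865.00)
P7 → Kappa (d²=336172365.00)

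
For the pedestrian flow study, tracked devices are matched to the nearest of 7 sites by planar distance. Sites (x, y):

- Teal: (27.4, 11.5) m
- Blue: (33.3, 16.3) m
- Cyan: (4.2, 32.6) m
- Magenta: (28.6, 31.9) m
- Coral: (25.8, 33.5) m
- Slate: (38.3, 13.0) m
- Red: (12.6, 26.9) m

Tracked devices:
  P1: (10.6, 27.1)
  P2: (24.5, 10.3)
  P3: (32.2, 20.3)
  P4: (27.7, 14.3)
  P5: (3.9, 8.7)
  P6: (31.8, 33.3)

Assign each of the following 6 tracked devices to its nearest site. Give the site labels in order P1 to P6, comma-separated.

P1 → Red (d²=4.04)
P2 → Teal (d²=9.85)
P3 → Blue (d²=17.21)
P4 → Teal (d²=7.93)
P5 → Red (d²=406.93)
P6 → Magenta (d²=12.20)

Red, Teal, Blue, Teal, Red, Magenta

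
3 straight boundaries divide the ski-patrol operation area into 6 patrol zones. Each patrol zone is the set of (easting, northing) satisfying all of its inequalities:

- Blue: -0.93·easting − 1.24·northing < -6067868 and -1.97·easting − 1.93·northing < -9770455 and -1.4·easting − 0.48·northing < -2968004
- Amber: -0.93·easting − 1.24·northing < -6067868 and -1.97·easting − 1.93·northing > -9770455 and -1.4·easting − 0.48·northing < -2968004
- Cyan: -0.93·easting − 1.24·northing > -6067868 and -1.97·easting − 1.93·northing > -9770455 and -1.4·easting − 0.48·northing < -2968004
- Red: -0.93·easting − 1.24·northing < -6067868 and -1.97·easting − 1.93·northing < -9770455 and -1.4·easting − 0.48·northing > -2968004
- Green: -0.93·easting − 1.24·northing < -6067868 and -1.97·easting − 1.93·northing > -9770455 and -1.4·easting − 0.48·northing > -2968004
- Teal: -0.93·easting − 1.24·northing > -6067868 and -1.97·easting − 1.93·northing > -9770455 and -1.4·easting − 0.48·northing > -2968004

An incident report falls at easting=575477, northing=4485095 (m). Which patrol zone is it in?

Red

-0.93·575477 − 1.24·4485095 = -6096711.410, which is < -6067868
-1.97·575477 − 1.93·4485095 = -9789923.040, which is < -9770455
-1.4·575477 − 0.48·4485095 = -2958513.400, which is > -2968004
This sign pattern matches Red.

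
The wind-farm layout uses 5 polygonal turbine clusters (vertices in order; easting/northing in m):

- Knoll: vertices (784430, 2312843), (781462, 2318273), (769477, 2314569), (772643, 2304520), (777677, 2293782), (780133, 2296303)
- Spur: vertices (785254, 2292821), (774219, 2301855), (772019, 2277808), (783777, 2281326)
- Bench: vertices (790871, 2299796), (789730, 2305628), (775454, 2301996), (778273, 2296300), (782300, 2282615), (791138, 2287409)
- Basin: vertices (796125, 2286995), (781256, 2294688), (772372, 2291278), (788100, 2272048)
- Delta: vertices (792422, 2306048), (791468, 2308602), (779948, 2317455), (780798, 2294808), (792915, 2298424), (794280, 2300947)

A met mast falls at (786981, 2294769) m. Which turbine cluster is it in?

Cast a ray rightward from (786981, 2294769). For each polygon, the edges (by vertex number in listed order) whose endpoints lie on opposite sides of northing = 2294769, where each meets that height, and whether that is right or left of the point:
Knoll: 4–5 at easting≈777214.3 (left), 5–6 at easting≈778638.6 (left) → 0 crossings.
Spur: 1–2 at easting≈782874.5 (left), 2–3 at easting≈773570.7 (left) → 0 crossings.
Bench: 4–5 at easting≈778723.5 (left), 6–1 at easting≈790979.4 (right) → 1 crossing.
Basin: no edge straddles that height → 0 crossings.
Delta: no edge straddles that height → 0 crossings.
Only Bench has an odd count, so the point is inside Bench.

Bench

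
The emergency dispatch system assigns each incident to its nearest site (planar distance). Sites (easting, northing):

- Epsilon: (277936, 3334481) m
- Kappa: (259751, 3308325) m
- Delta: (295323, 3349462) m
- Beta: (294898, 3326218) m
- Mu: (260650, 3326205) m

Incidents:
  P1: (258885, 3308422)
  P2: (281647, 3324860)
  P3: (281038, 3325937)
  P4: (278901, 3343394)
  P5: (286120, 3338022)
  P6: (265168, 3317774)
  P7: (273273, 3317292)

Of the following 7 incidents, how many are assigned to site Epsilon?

P1 → Kappa
P2 → Epsilon
P3 → Epsilon
P4 → Epsilon
P5 → Epsilon
P6 → Mu
P7 → Mu
4 of the 7 go to Epsilon.

4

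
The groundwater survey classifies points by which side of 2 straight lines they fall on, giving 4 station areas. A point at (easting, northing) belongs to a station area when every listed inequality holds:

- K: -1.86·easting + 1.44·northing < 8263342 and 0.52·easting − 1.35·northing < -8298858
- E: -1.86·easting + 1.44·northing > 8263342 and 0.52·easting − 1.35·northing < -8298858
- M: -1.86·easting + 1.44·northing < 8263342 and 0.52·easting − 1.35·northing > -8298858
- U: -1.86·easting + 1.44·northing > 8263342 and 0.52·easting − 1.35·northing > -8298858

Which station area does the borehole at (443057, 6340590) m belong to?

-1.86·443057 + 1.44·6340590 = 8306363.580, which is > 8263342
0.52·443057 − 1.35·6340590 = -8329406.860, which is < -8298858
This sign pattern matches E.

E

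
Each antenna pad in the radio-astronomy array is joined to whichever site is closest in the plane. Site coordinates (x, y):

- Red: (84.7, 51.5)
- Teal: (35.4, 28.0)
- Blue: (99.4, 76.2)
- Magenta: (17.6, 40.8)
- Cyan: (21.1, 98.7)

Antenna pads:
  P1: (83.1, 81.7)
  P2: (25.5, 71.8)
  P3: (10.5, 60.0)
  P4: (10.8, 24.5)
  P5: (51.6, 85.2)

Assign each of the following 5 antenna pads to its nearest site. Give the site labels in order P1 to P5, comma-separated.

P1 → Blue (d²=295.94)
P2 → Cyan (d²=742.97)
P3 → Magenta (d²=419.05)
P4 → Magenta (d²=311.93)
P5 → Cyan (d²=1112.50)

Blue, Cyan, Magenta, Magenta, Cyan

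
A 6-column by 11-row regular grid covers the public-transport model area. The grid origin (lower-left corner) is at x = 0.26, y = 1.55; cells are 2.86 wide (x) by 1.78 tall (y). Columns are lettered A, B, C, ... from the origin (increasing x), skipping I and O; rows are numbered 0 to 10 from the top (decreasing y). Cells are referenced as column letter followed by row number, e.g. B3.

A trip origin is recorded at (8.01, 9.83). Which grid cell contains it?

C6

Column index: ⌊(8.01 − 0.26) / 2.86⌋ = ⌊2.710⌋ = 2 → column C
Row offset from origin: ⌊(9.83 − 1.55) / 1.78⌋ = ⌊4.652⌋ = 4 → row 6 (counted from top)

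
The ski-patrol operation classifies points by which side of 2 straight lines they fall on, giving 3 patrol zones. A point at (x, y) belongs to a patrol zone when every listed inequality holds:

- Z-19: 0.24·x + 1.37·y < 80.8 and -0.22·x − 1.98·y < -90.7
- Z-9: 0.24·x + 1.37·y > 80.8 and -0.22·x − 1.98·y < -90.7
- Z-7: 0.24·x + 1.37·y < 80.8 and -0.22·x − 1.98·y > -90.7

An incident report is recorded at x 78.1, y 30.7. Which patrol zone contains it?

Z-7

0.24·78.1 + 1.37·30.7 = 60.803, which is < 80.8
-0.22·78.1 − 1.98·30.7 = -77.968, which is > -90.7
This sign pattern matches Z-7.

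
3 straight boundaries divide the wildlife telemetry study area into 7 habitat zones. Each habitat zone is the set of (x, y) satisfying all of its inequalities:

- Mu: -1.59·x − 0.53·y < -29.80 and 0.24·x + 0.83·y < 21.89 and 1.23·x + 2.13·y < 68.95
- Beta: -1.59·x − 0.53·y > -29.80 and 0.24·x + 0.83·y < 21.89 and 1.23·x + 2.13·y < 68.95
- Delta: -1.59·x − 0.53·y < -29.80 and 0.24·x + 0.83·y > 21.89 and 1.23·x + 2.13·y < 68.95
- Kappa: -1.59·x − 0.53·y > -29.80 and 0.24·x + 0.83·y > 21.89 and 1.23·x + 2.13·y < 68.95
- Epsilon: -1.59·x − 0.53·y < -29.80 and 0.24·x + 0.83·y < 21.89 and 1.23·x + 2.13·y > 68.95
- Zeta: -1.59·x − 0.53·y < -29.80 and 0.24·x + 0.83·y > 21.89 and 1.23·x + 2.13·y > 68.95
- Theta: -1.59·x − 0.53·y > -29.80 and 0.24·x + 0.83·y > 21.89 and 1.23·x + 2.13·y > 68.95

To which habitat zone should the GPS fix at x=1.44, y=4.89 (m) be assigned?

-1.59·1.44 − 0.53·4.89 = -4.881, which is > -29.80
0.24·1.44 + 0.83·4.89 = 4.404, which is < 21.89
1.23·1.44 + 2.13·4.89 = 12.187, which is < 68.95
This sign pattern matches Beta.

Beta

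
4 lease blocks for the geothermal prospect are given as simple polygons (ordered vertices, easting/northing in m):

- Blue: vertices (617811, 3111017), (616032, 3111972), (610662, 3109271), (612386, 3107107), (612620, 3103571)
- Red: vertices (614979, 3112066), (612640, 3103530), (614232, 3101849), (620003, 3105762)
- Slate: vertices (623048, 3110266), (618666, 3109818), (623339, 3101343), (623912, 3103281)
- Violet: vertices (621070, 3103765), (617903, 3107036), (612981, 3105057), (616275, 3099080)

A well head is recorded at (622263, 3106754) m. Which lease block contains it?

Cast a ray rightward from (622263, 3106754). For each polygon, the edges (by vertex number in listed order) whose endpoints lie on opposite sides of northing = 3106754, where each meets that height, and whether that is right or left of the point:
Blue: 4–5 at easting≈612409.4 (left), 5–1 at easting≈614839.0 (left) → 0 crossings.
Red: 1–2 at easting≈613523.4 (left), 4–1 at easting≈619212.4 (left) → 0 crossings.
Slate: 2–3 at easting≈620355.4 (left), 4–1 at easting≈623482.4 (right) → 1 crossing.
Violet: 1–2 at easting≈618176.0 (left), 2–3 at easting≈617201.6 (left) → 0 crossings.
Only Slate has an odd count, so the point is inside Slate.

Slate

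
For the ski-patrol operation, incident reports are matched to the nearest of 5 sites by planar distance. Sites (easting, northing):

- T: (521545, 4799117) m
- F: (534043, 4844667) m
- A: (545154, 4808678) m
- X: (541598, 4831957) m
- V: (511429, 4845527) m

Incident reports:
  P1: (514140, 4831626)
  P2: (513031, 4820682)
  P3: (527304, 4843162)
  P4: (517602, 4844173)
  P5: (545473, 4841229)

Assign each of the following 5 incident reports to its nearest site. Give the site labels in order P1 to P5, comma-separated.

V, T, F, V, X

P1 → V (d²=200587322.00)
P2 → T (d²=537537421.00)
P3 → F (d²=47679146.00)
P4 → V (d²=39939245.00)
P5 → X (d²=100985609.00)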